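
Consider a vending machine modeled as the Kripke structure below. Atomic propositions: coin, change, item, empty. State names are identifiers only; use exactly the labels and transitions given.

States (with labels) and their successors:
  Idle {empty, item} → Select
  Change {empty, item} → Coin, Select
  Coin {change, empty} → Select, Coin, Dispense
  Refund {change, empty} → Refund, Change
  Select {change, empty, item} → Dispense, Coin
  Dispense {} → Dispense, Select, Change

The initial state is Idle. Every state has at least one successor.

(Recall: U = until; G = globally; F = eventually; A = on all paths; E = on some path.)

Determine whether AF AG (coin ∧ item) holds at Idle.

No

States satisfying AG (coin ∧ item): ∅.
States satisfying AF AG (coin ∧ item): ∅.
There is a path from Idle along which AG (coin ∧ item) never holds.
Idle ∉ Sat(AF AG (coin ∧ item)).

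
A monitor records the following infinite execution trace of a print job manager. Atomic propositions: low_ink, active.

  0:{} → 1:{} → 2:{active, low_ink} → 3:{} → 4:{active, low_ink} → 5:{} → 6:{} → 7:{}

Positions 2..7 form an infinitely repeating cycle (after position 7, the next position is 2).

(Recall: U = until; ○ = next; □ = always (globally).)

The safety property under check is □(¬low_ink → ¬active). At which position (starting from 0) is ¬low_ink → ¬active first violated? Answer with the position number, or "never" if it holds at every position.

never

¬low_ink → ¬active holds at every position 0..7, and those are all the positions the trace ever visits, so the invariant □(¬low_ink → ¬active) is never violated.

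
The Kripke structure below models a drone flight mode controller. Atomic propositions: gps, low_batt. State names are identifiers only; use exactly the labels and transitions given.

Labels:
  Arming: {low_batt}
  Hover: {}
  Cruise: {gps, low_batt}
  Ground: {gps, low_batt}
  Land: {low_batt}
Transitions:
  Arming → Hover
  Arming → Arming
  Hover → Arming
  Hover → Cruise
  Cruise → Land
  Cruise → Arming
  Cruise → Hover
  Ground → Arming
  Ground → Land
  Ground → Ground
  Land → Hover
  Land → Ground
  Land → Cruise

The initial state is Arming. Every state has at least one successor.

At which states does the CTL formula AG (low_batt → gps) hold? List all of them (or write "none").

none

States satisfying low_batt → gps: {Hover, Cruise, Ground}.
States satisfying AG (low_batt → gps): ∅.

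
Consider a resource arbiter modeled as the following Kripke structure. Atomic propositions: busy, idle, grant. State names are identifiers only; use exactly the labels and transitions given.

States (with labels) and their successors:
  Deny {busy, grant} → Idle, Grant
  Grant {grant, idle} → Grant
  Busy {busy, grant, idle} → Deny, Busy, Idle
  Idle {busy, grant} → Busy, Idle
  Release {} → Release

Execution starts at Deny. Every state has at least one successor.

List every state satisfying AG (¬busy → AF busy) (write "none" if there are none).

none

States satisfying ¬busy → AF busy: {Deny, Busy, Idle}.
States satisfying AG (¬busy → AF busy): ∅.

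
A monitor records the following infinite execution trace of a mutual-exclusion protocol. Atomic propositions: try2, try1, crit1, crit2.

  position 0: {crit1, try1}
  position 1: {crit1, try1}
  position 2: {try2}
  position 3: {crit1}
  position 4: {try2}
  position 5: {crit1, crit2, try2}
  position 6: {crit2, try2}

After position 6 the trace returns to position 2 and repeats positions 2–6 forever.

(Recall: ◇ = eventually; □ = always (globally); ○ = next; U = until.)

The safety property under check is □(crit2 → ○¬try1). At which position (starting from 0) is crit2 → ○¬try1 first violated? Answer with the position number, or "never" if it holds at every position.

crit2 → ○¬try1 holds at every position 0..6, and those are all the positions the trace ever visits, so the invariant □(crit2 → ○¬try1) is never violated.

never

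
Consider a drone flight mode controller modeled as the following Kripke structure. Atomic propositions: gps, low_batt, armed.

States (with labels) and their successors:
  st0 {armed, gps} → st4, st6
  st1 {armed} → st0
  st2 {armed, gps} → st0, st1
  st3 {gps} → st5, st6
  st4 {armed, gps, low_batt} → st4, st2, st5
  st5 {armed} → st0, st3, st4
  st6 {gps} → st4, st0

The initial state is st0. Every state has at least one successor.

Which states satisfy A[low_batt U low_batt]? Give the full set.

{st4}

States satisfying low_batt: {st4}.
States satisfying A[low_batt U low_batt]: {st4}.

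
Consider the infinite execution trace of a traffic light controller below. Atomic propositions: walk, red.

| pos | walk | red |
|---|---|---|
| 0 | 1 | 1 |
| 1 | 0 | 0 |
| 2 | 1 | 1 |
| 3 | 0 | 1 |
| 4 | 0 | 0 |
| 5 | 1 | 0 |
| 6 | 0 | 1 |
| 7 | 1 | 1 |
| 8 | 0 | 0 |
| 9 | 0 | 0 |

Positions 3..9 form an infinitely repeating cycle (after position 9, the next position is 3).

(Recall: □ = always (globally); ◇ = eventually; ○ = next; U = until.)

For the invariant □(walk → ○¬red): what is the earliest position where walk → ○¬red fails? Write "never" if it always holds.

Check walk → ○¬red at each position in order: 0 ✓, 1 ✓.
At position 2 the labels are {red, walk} and the next position 3 has {red}, so walk → ○¬red is false there. This is the first violation.

2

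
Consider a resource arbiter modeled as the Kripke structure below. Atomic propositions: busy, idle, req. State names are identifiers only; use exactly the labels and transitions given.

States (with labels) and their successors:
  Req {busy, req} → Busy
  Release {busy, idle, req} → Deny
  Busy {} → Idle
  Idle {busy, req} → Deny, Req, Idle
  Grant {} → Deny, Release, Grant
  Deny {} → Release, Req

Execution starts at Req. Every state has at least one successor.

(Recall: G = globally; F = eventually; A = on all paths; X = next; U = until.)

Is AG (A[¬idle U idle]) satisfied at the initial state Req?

States satisfying A[¬idle U idle]: {Release}.
States satisfying AG (A[¬idle U idle]): ∅.
Busy is reachable from Req and violates A[¬idle U idle], so AG fails at Req.
Req ∉ Sat(AG (A[¬idle U idle])).

Does not hold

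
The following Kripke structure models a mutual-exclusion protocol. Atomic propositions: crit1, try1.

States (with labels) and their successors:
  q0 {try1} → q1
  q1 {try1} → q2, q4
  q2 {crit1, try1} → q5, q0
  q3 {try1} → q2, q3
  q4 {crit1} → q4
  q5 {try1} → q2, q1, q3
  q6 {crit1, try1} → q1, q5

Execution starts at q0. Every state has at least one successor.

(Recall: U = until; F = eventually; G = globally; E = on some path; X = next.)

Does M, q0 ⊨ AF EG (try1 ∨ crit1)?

Satisfied

States satisfying EG (try1 ∨ crit1): {q0, q1, q2, q3, q4, q5, q6}.
States satisfying AF EG (try1 ∨ crit1): {q0, q1, q2, q3, q4, q5, q6}.
q0 ∈ Sat(AF EG (try1 ∨ crit1)).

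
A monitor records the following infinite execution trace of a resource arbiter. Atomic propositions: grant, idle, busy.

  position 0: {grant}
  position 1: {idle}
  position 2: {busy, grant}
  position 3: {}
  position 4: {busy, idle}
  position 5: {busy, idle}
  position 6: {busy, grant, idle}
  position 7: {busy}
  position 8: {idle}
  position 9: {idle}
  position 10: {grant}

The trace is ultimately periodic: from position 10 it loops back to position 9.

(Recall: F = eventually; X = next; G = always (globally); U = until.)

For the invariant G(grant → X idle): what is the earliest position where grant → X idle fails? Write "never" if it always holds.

Check grant → X idle at each position in order: 0 ✓, 1 ✓.
At position 2 the labels are {busy, grant} and the next position 3 has {}, so grant → X idle is false there. This is the first violation.

2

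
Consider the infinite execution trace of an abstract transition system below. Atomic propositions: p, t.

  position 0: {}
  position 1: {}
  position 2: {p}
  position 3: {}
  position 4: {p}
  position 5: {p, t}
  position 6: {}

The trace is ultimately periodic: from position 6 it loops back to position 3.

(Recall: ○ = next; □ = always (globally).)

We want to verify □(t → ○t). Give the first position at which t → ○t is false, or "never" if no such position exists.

5

Check t → ○t at each position in order: 0 ✓, 1 ✓, 2 ✓, 3 ✓, 4 ✓.
At position 5 the labels are {p, t} and the next position 6 has {}, so t → ○t is false there. This is the first violation.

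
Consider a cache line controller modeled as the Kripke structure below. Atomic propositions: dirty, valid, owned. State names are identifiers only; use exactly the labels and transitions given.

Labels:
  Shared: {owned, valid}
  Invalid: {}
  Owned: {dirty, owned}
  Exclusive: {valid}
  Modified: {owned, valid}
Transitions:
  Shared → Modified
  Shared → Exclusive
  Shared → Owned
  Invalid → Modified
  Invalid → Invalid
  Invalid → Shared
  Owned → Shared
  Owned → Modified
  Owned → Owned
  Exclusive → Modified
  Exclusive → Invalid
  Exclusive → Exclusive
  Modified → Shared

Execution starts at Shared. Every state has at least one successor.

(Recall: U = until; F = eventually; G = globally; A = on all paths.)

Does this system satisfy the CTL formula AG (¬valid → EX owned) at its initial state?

States satisfying ¬valid → EX owned: {Shared, Invalid, Owned, Exclusive, Modified}.
States satisfying AG (¬valid → EX owned): {Shared, Invalid, Owned, Exclusive, Modified}.
Every state reachable from Shared satisfies ¬valid → EX owned.
Shared ∈ Sat(AG (¬valid → EX owned)).

Holds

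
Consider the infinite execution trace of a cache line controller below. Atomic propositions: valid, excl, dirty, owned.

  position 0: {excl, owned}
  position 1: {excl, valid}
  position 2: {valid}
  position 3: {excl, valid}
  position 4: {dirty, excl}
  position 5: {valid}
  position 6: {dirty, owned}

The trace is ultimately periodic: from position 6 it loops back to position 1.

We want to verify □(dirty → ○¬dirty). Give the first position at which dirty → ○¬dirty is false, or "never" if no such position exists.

dirty → ○¬dirty holds at every position 0..6, and those are all the positions the trace ever visits, so the invariant □(dirty → ○¬dirty) is never violated.

never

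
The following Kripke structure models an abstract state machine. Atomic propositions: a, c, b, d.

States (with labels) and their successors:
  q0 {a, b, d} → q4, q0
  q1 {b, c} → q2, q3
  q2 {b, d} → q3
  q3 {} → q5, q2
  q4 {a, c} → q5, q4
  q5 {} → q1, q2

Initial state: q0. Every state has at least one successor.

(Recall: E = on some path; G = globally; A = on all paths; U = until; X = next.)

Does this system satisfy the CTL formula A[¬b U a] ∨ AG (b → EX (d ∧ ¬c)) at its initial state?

Holds

States satisfying ¬b: {q3, q4, q5}.
States satisfying a: {q0, q4}.
States satisfying A[¬b U a]: {q0, q4}.
States satisfying b → EX (d ∧ ¬c): {q0, q1, q3, q4, q5}.
States satisfying AG (b → EX (d ∧ ¬c)): ∅.
States satisfying A[¬b U a] ∨ AG (b → EX (d ∧ ¬c)): {q0, q4}.
q0 ∈ Sat(A[¬b U a] ∨ AG (b → EX (d ∧ ¬c))).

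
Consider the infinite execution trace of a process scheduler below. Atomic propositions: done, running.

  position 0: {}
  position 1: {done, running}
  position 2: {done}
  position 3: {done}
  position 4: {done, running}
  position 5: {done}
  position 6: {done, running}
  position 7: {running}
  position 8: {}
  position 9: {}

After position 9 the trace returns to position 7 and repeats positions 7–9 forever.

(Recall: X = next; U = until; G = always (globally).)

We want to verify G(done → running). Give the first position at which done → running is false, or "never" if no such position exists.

Check done → running at each position in order: 0 ✓, 1 ✓.
At position 2 the labels are {done}, so done → running is false there. This is the first violation.

2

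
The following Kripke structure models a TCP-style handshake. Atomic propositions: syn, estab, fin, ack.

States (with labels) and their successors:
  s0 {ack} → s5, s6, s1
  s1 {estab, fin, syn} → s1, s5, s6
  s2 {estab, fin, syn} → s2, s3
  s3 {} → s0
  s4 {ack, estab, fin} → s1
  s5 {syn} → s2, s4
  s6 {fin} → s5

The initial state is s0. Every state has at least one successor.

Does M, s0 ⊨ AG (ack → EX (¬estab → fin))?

States satisfying ack → EX (¬estab → fin): {s0, s1, s2, s3, s4, s5, s6}.
States satisfying AG (ack → EX (¬estab → fin)): {s0, s1, s2, s3, s4, s5, s6}.
Every state reachable from s0 satisfies ack → EX (¬estab → fin).
s0 ∈ Sat(AG (ack → EX (¬estab → fin))).

Holds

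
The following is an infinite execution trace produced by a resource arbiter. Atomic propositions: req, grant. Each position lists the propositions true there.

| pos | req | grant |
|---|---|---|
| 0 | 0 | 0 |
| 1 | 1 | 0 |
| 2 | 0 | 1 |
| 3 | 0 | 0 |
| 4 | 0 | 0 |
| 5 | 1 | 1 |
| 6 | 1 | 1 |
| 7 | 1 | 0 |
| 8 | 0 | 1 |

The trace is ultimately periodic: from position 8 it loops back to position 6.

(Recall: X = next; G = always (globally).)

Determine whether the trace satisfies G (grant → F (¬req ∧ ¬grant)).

grant → F (¬req ∧ ¬grant) must hold at every position from 0 onward. It fails at position 5, so G (grant → F (¬req ∧ ¬grant)) is false.
Positions where grant holds: 2, 5, 6, 8.
Check F (¬req ∧ ¬grant) at each: 2→ok, 5→fails, 6→fails, 8→fails.

Violated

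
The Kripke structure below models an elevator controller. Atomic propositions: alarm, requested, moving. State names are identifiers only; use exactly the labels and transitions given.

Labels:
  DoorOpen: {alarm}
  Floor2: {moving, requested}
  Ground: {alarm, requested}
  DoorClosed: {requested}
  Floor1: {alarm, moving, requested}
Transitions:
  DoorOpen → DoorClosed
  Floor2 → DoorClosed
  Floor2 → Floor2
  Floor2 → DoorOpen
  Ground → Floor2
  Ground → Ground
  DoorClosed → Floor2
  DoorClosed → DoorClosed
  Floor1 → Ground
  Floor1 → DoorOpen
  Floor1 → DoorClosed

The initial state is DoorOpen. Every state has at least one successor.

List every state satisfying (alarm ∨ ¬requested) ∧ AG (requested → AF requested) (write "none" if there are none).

States satisfying ¬requested: {DoorOpen}.
States satisfying alarm ∨ ¬requested: {DoorOpen, Ground, Floor1}.
States satisfying requested → AF requested: {DoorOpen, Floor2, Ground, DoorClosed, Floor1}.
States satisfying AG (requested → AF requested): {DoorOpen, Floor2, Ground, DoorClosed, Floor1}.
States satisfying (alarm ∨ ¬requested) ∧ AG (requested → AF requested): {DoorOpen, Ground, Floor1}.

{DoorOpen, Ground, Floor1}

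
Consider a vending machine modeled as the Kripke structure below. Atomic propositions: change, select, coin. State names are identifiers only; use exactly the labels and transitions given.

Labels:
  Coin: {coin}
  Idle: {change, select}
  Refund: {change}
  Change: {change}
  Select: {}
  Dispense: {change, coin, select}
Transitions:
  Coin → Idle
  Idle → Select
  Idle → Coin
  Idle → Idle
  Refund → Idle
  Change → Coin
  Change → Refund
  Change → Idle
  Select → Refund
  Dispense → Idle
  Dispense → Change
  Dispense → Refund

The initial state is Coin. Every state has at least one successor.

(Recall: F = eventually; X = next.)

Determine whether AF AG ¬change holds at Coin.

States satisfying AG ¬change: ∅.
States satisfying AF AG ¬change: ∅.
There is a path from Coin along which AG ¬change never holds.
Coin ∉ Sat(AF AG ¬change).

No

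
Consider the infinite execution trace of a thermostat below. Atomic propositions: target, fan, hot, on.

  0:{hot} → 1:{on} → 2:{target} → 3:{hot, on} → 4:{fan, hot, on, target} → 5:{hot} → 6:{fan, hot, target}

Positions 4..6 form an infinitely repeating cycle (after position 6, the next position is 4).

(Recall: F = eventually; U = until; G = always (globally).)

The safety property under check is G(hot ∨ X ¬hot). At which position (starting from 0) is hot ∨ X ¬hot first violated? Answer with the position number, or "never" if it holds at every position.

2

Check hot ∨ X ¬hot at each position in order: 0 ✓, 1 ✓.
At position 2 the labels are {target} and the next position 3 has {hot, on}, so hot ∨ X ¬hot is false there. This is the first violation.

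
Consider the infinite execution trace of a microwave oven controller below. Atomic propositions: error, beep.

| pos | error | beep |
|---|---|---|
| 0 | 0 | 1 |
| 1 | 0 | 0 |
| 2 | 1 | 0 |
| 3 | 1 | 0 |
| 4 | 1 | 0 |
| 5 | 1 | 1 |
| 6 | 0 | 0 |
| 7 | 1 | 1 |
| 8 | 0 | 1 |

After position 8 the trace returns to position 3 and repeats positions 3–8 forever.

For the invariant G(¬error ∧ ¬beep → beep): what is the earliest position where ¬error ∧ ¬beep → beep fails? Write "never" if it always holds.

Check ¬error ∧ ¬beep → beep at each position in order: 0 ✓.
At position 1 the labels are {}, so ¬error ∧ ¬beep → beep is false there. This is the first violation.

1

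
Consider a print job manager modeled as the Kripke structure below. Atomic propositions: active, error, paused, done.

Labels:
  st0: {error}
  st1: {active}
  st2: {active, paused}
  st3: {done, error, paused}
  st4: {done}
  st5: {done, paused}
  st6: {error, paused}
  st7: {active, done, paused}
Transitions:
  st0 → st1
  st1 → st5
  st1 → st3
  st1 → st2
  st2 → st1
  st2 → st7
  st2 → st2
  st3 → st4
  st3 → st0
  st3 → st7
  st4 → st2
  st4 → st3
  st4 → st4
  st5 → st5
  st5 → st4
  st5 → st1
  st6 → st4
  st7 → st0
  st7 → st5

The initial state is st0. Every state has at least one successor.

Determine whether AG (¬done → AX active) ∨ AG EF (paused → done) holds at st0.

Yes

States satisfying ¬done → AX active: {st0, st2, st3, st4, st5, st7}.
States satisfying AG (¬done → AX active): ∅.
States satisfying EF (paused → done): {st0, st1, st2, st3, st4, st5, st6, st7}.
States satisfying AG EF (paused → done): {st0, st1, st2, st3, st4, st5, st6, st7}.
States satisfying AG (¬done → AX active) ∨ AG EF (paused → done): {st0, st1, st2, st3, st4, st5, st6, st7}.
st0 ∈ Sat(AG (¬done → AX active) ∨ AG EF (paused → done)).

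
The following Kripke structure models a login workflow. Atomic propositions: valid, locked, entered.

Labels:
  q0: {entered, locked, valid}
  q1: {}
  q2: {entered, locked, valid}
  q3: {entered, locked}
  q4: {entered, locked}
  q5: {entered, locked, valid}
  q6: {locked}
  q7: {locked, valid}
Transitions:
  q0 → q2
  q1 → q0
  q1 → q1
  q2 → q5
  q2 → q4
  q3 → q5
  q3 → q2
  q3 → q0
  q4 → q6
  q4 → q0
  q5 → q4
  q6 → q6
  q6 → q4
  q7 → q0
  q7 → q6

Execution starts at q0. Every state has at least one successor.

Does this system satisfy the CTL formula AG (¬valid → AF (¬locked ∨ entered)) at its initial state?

Violated

States satisfying ¬valid → AF (¬locked ∨ entered): {q0, q1, q2, q3, q4, q5, q7}.
States satisfying AG (¬valid → AF (¬locked ∨ entered)): ∅.
q6 is reachable from q0 and violates ¬valid → AF (¬locked ∨ entered), so AG fails at q0.
q0 ∉ Sat(AG (¬valid → AF (¬locked ∨ entered))).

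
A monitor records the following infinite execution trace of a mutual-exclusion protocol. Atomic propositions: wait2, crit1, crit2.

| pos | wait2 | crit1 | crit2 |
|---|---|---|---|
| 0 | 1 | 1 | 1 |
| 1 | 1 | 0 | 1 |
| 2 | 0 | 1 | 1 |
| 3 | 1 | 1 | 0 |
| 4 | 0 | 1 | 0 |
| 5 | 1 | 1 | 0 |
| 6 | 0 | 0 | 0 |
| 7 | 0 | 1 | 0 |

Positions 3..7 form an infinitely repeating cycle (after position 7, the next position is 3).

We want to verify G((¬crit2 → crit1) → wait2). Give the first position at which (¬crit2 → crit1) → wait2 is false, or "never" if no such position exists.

Check (¬crit2 → crit1) → wait2 at each position in order: 0 ✓, 1 ✓.
At position 2 the labels are {crit1, crit2}, so (¬crit2 → crit1) → wait2 is false there. This is the first violation.

2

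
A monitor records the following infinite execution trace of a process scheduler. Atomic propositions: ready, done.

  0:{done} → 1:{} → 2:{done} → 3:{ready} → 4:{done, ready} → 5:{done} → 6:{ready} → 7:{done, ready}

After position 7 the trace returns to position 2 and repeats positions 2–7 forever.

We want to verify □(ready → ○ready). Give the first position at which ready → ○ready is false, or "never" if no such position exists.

Check ready → ○ready at each position in order: 0 ✓, 1 ✓, 2 ✓, 3 ✓.
At position 4 the labels are {done, ready} and the next position 5 has {done}, so ready → ○ready is false there. This is the first violation.

4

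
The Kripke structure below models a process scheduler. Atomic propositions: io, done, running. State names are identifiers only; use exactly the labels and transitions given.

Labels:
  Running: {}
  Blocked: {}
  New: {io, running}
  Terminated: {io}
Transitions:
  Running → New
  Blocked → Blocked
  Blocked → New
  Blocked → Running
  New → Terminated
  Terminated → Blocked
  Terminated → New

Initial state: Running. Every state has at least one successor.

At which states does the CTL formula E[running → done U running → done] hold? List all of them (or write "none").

States satisfying running → done: {Running, Blocked, Terminated}.
States satisfying E[running → done U running → done]: {Running, Blocked, Terminated}.

{Running, Blocked, Terminated}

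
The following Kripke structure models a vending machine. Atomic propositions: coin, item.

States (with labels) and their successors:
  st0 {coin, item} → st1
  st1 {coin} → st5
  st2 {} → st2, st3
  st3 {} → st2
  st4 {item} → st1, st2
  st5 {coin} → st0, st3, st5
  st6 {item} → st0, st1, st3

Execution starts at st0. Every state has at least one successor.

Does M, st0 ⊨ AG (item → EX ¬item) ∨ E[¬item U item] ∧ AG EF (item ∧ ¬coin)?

Holds

States satisfying item → EX ¬item: {st0, st1, st2, st3, st4, st5, st6}.
States satisfying AG (item → EX ¬item): {st0, st1, st2, st3, st4, st5, st6}.
States satisfying ¬item: {st1, st2, st3, st5}.
States satisfying item: {st0, st4, st6}.
States satisfying E[¬item U item]: {st0, st1, st4, st5, st6}.
States satisfying EF (item ∧ ¬coin): {st4, st6}.
States satisfying AG EF (item ∧ ¬coin): ∅.
States satisfying E[¬item U item] ∧ AG EF (item ∧ ¬coin): ∅.
States satisfying AG (item → EX ¬item) ∨ E[¬item U item] ∧ AG EF (item ∧ ¬coin): {st0, st1, st2, st3, st4, st5, st6}.
st0 ∈ Sat(AG (item → EX ¬item) ∨ E[¬item U item] ∧ AG EF (item ∧ ¬coin)).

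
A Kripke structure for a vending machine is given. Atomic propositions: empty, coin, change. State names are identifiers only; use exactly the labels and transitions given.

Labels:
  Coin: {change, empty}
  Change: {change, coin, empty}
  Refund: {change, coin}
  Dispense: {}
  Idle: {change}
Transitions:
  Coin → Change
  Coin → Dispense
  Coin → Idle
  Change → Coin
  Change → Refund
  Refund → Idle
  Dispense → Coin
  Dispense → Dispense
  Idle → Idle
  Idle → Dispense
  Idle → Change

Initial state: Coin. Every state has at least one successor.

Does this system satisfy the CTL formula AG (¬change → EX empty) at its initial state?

Holds

States satisfying ¬change → EX empty: {Coin, Change, Refund, Dispense, Idle}.
States satisfying AG (¬change → EX empty): {Coin, Change, Refund, Dispense, Idle}.
Every state reachable from Coin satisfies ¬change → EX empty.
Coin ∈ Sat(AG (¬change → EX empty)).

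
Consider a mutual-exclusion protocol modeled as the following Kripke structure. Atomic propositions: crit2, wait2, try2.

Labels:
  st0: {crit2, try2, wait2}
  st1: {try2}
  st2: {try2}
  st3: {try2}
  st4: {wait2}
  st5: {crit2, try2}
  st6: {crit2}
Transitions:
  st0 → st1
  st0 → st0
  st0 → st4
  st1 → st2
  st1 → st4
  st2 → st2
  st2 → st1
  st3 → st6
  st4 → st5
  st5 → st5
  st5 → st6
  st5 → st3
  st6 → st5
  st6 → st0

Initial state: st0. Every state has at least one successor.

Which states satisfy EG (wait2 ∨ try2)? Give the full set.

{st0, st1, st2, st4, st5}

States satisfying wait2 ∨ try2: {st0, st1, st2, st3, st4, st5}.
States satisfying EG (wait2 ∨ try2): {st0, st1, st2, st4, st5}.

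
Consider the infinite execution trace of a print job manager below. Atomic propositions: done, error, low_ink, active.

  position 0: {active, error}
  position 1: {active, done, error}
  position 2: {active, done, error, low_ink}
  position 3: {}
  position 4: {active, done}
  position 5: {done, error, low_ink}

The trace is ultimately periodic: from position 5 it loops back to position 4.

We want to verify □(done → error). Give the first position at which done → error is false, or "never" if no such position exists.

4

Check done → error at each position in order: 0 ✓, 1 ✓, 2 ✓, 3 ✓.
At position 4 the labels are {active, done}, so done → error is false there. This is the first violation.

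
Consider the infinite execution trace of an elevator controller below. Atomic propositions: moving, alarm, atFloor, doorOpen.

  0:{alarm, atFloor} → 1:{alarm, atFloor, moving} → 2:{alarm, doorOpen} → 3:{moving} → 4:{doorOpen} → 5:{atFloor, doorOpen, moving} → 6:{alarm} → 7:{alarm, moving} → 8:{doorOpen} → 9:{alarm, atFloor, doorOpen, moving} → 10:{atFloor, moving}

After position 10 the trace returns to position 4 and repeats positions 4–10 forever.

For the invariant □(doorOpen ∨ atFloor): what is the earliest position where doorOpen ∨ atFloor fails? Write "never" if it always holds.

3

Check doorOpen ∨ atFloor at each position in order: 0 ✓, 1 ✓, 2 ✓.
At position 3 the labels are {moving}, so doorOpen ∨ atFloor is false there. This is the first violation.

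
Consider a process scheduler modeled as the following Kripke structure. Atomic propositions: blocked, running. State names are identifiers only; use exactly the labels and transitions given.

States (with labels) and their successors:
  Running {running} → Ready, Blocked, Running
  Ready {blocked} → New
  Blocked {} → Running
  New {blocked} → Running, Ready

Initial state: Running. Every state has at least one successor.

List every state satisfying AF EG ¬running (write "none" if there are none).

States satisfying EG ¬running: {Ready, New}.
States satisfying AF EG ¬running: {Ready, New}.

{Ready, New}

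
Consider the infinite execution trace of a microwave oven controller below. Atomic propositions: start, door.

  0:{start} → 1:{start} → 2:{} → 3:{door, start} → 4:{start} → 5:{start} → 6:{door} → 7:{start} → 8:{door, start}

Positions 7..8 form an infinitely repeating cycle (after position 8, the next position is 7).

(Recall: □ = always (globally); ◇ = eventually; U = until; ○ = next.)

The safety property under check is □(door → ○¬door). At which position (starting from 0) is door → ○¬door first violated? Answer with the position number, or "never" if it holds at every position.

door → ○¬door holds at every position 0..8, and those are all the positions the trace ever visits, so the invariant □(door → ○¬door) is never violated.

never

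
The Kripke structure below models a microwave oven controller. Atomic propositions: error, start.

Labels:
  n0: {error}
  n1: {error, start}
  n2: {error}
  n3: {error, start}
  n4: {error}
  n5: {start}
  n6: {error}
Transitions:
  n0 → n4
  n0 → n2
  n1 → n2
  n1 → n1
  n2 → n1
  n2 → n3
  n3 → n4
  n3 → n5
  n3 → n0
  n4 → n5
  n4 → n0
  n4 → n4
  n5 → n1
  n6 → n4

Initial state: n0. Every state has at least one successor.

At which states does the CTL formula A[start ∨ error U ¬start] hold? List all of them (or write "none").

States satisfying start ∨ error: {n0, n1, n2, n3, n4, n5, n6}.
States satisfying ¬start: {n0, n2, n4, n6}.
States satisfying A[start ∨ error U ¬start]: {n0, n2, n4, n6}.

{n0, n2, n4, n6}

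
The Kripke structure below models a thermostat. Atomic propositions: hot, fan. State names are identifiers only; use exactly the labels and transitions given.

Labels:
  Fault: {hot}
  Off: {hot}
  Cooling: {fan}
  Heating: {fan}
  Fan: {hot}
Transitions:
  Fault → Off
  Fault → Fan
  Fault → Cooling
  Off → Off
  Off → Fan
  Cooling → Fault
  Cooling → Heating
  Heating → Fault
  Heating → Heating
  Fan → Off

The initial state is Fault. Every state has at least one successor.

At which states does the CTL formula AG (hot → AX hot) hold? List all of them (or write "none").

{Off, Fan}

States satisfying hot → AX hot: {Off, Cooling, Heating, Fan}.
States satisfying AG (hot → AX hot): {Off, Fan}.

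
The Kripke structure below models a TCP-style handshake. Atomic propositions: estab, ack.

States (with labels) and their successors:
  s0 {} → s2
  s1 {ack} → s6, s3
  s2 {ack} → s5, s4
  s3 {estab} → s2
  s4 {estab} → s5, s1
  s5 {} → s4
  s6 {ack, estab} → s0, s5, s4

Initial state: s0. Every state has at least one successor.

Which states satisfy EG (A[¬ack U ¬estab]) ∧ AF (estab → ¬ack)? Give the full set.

States satisfying A[¬ack U ¬estab]: {s0, s1, s2, s3, s4, s5}.
States satisfying EG (A[¬ack U ¬estab]): {s0, s1, s2, s3, s4, s5}.
States satisfying estab → ¬ack: {s0, s1, s2, s3, s4, s5}.
States satisfying AF (estab → ¬ack): {s0, s1, s2, s3, s4, s5, s6}.
States satisfying EG (A[¬ack U ¬estab]) ∧ AF (estab → ¬ack): {s0, s1, s2, s3, s4, s5}.

{s0, s1, s2, s3, s4, s5}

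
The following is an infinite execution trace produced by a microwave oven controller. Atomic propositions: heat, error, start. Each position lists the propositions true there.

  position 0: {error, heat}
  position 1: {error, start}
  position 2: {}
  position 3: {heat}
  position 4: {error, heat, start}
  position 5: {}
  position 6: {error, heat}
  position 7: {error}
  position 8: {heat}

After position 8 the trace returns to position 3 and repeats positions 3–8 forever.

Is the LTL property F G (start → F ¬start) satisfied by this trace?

G (start → F ¬start) holds at position 0, which is reachable from 0, so F G (start → F ¬start) holds.

Yes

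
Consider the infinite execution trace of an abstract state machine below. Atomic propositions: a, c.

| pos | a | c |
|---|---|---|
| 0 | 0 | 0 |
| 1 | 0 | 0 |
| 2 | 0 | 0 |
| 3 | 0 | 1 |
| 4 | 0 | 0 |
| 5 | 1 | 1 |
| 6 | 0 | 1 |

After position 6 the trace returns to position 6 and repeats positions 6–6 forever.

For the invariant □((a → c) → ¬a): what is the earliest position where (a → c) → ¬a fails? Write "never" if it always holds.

Check (a → c) → ¬a at each position in order: 0 ✓, 1 ✓, 2 ✓, 3 ✓, 4 ✓.
At position 5 the labels are {a, c}, so (a → c) → ¬a is false there. This is the first violation.

5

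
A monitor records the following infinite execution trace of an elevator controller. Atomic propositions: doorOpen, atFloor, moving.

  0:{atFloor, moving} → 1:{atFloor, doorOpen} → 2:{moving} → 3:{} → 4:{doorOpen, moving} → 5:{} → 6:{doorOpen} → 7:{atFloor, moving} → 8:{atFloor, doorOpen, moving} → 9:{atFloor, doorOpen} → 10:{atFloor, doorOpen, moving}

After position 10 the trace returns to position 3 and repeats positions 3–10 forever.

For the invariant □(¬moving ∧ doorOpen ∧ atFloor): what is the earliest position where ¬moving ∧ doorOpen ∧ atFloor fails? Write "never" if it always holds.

At position 0 the labels are {atFloor, moving}, so ¬moving ∧ doorOpen ∧ atFloor is false there. This is the first violation.

0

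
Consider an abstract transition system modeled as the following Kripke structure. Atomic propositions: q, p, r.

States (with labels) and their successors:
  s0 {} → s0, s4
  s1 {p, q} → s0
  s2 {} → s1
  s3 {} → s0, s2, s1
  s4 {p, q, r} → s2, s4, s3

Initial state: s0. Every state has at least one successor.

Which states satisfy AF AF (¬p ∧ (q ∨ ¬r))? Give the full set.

{s0, s1, s2, s3}

States satisfying AF (¬p ∧ (q ∨ ¬r)): {s0, s1, s2, s3}.
States satisfying AF AF (¬p ∧ (q ∨ ¬r)): {s0, s1, s2, s3}.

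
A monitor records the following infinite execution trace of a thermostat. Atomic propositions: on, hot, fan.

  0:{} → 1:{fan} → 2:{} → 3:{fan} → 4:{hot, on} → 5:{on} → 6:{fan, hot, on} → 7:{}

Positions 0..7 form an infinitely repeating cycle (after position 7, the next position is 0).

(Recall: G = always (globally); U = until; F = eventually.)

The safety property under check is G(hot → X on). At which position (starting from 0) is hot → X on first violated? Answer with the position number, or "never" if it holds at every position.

Check hot → X on at each position in order: 0 ✓, 1 ✓, 2 ✓, 3 ✓, 4 ✓, 5 ✓.
At position 6 the labels are {fan, hot, on} and the next position 7 has {}, so hot → X on is false there. This is the first violation.

6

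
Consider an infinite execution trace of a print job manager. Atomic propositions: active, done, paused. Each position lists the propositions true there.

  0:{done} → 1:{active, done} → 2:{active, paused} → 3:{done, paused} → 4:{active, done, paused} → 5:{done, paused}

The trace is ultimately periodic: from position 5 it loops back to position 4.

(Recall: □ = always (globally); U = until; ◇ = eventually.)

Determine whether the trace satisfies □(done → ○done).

Violated

done → ○done must hold at every position from 0 onward. It fails at position 1, so □(done → ○done) is false.
Positions where done holds: 0, 1, 3, 4, 5.
Check ○done at each: 0→ok, 1→fails, 3→ok, 4→ok, 5→ok.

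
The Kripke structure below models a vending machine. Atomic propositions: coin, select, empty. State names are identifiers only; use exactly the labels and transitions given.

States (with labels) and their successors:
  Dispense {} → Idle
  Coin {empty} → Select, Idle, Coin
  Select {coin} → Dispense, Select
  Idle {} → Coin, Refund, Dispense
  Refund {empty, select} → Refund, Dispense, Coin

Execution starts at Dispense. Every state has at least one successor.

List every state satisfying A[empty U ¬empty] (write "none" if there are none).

{Dispense, Select, Idle}

States satisfying empty: {Coin, Refund}.
States satisfying ¬empty: {Dispense, Select, Idle}.
States satisfying A[empty U ¬empty]: {Dispense, Select, Idle}.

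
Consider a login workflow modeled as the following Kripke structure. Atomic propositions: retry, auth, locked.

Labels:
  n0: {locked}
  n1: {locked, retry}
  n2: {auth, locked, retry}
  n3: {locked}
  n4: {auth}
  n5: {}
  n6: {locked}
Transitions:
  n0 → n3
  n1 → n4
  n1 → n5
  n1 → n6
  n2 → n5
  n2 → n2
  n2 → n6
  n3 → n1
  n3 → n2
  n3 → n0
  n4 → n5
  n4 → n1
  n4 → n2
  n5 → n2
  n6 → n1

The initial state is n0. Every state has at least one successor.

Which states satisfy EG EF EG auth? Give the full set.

{n0, n1, n2, n3, n4, n5, n6}

States satisfying EF EG auth: {n0, n1, n2, n3, n4, n5, n6}.
States satisfying EG EF EG auth: {n0, n1, n2, n3, n4, n5, n6}.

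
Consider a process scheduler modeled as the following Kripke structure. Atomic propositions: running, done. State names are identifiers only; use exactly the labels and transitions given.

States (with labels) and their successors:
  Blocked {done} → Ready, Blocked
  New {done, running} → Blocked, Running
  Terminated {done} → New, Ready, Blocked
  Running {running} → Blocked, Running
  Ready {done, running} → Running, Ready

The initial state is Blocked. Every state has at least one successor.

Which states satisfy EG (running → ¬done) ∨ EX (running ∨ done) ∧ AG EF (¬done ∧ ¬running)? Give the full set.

{Blocked, Terminated, Running}

States satisfying running → ¬done: {Blocked, Terminated, Running}.
States satisfying EG (running → ¬done): {Blocked, Terminated, Running}.
States satisfying running ∨ done: {Blocked, New, Terminated, Running, Ready}.
States satisfying EX (running ∨ done): {Blocked, New, Terminated, Running, Ready}.
States satisfying EF (¬done ∧ ¬running): ∅.
States satisfying AG EF (¬done ∧ ¬running): ∅.
States satisfying EX (running ∨ done) ∧ AG EF (¬done ∧ ¬running): ∅.
States satisfying EG (running → ¬done) ∨ EX (running ∨ done) ∧ AG EF (¬done ∧ ¬running): {Blocked, Terminated, Running}.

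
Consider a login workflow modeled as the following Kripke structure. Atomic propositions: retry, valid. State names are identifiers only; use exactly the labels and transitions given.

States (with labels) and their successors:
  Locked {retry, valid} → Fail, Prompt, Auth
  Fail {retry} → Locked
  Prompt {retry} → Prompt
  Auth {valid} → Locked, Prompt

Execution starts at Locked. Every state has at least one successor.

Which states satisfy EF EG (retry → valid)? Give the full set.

{Locked, Fail, Auth}

States satisfying EG (retry → valid): {Locked, Auth}.
States satisfying EF EG (retry → valid): {Locked, Fail, Auth}.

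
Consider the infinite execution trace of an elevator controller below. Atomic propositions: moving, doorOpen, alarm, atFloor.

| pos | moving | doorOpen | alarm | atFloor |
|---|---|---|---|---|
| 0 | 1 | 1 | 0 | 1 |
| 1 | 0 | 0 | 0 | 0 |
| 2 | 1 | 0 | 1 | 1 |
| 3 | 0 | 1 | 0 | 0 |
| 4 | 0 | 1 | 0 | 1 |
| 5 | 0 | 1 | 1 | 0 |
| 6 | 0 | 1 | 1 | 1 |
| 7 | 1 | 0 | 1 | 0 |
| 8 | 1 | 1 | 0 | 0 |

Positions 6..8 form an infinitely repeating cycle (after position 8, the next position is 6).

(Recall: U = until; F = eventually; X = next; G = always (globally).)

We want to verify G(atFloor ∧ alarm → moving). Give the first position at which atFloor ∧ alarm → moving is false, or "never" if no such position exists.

Check atFloor ∧ alarm → moving at each position in order: 0 ✓, 1 ✓, 2 ✓, 3 ✓, 4 ✓, 5 ✓.
At position 6 the labels are {alarm, atFloor, doorOpen}, so atFloor ∧ alarm → moving is false there. This is the first violation.

6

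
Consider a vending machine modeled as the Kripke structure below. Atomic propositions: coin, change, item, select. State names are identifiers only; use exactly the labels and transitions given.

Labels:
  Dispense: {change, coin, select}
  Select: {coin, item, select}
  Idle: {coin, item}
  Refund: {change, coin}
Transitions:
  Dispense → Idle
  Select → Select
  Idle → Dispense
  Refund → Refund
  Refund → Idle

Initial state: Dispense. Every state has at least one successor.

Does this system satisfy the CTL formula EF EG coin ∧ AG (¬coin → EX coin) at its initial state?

States satisfying EG coin: {Dispense, Select, Idle, Refund}.
States satisfying EF EG coin: {Dispense, Select, Idle, Refund}.
States satisfying ¬coin → EX coin: {Dispense, Select, Idle, Refund}.
States satisfying AG (¬coin → EX coin): {Dispense, Select, Idle, Refund}.
States satisfying EF EG coin ∧ AG (¬coin → EX coin): {Dispense, Select, Idle, Refund}.
Dispense ∈ Sat(EF EG coin ∧ AG (¬coin → EX coin)).

Satisfied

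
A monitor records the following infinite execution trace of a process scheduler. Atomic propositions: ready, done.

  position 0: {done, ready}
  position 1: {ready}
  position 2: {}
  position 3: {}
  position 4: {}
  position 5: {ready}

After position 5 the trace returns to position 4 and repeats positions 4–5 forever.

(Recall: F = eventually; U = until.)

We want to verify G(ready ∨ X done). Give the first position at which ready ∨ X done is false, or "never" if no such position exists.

2

Check ready ∨ X done at each position in order: 0 ✓, 1 ✓.
At position 2 the labels are {} and the next position 3 has {}, so ready ∨ X done is false there. This is the first violation.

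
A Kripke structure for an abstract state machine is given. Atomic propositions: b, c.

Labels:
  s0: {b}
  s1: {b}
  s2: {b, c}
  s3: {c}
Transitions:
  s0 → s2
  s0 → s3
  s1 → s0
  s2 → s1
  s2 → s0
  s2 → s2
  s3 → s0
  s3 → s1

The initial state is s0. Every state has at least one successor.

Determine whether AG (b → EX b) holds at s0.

States satisfying b → EX b: {s0, s1, s2, s3}.
States satisfying AG (b → EX b): {s0, s1, s2, s3}.
Every state reachable from s0 satisfies b → EX b.
s0 ∈ Sat(AG (b → EX b)).

Yes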